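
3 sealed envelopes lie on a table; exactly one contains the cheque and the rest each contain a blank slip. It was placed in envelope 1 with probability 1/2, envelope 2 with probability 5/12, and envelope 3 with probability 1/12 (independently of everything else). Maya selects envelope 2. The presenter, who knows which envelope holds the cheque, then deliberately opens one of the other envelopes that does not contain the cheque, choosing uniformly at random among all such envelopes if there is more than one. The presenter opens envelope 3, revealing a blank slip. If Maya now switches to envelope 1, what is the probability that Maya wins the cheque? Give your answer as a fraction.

Condition on the true location of the cheque.
If it is in envelope 1 (prior 1/2): the presenter has no choice, probability 1; weight (1/2)·1 = 1/2.
If it is in envelope 2 (prior 5/12): the presenter has 2 equally likely choices, so probability 1/2; weight (5/12)·(1/2) = 5/24.
If it is in envelope 3 (prior 1/12): the presenter opened envelope 3, so this case is ruled out; weight (1/12)·0 = 0.
The weights sum to 17/24.
So P(the cheque in envelope 1 | the presenter opened envelope 3) = (1/2) / (17/24) = 12/17.

12/17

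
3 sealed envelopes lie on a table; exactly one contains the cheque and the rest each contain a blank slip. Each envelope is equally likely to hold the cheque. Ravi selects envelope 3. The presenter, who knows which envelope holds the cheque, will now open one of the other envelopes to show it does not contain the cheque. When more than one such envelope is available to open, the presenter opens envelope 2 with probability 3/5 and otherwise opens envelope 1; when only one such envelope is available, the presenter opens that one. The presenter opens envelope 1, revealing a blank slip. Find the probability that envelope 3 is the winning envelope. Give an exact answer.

2/7

Condition on the true location of the cheque.
If it is in envelope 1 (prior 1/3): the presenter opened envelope 1, so this case is ruled out; weight (1/3)·0 = 0.
If it is in envelope 2 (prior 1/3): only envelope 1 is available, probability 1; weight (1/3)·1 = 1/3.
If it is in envelope 3 (prior 1/3): envelope 2 is available but not opened, probability 2/5; weight (1/3)·(2/5) = 2/15.
The weights sum to 7/15.
So P(the cheque in envelope 3 | the presenter opened envelope 1) = (2/15) / (7/15) = 2/7.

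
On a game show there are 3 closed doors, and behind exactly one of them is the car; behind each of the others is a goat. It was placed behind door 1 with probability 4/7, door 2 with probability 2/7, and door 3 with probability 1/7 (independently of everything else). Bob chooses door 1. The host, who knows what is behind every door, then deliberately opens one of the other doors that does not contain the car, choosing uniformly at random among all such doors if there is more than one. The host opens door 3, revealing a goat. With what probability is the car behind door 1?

Condition on the true location of the car.
If it is behind door 1 (prior 4/7): the host has 2 equally likely choices, so probability 1/2; weight (4/7)·(1/2) = 2/7.
If it is behind door 2 (prior 2/7): the host has no choice, probability 1; weight (2/7)·1 = 2/7.
If it is behind door 3 (prior 1/7): the host opened door 3, so this case is ruled out; weight (1/7)·0 = 0.
The weights sum to 4/7.
So P(the car behind door 1 | the host opened door 3) = (2/7) / (4/7) = 1/2.

1/2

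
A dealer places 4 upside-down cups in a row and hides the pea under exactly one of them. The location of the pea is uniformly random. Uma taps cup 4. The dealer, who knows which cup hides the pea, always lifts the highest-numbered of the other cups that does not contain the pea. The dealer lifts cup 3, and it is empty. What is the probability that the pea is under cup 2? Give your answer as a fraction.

Consider each possible location of the pea in turn.
If it is under any of cups 1, 2, and 4 (prior 1/4 each): cup 3 is the highest-numbered option available, probability 1; weight (1/4)·1 = 1/4 each.
If it is under cup 3 (prior 1/4): the dealer opened cup 3, so this case is ruled out; weight (1/4)·0 = 0.
The weights sum to 3/4.
So P(the pea under cup 2 | the dealer opened cup 3) = (1/4) / (3/4) = 1/3.

1/3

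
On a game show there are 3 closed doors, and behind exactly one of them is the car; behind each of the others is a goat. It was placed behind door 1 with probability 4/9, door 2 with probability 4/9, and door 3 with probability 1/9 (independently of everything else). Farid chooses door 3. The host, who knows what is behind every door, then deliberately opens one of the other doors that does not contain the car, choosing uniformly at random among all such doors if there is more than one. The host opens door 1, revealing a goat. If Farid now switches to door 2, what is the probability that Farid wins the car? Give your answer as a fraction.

Consider each possible location of the car in turn.
If it is behind door 1 (prior 4/9): the host opened door 1, so this case is ruled out; weight (4/9)·0 = 0.
If it is behind door 2 (prior 4/9): the host has no choice, probability 1; weight (4/9)·1 = 4/9.
If it is behind door 3 (prior 1/9): the host has 2 equally likely choices, so probability 1/2; weight (1/9)·(1/2) = 1/18.
The weights sum to 1/2.
So P(the car behind door 2 | the host opened door 1) = (4/9) / (1/2) = 8/9.

8/9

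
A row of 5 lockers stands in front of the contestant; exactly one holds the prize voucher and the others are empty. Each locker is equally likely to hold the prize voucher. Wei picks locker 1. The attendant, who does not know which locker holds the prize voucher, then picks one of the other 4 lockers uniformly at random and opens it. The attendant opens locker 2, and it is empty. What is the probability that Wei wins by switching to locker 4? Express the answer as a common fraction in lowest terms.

Apply Bayes' rule, conditioning on where the prize voucher actually is.
If it is in any of lockers 1, 3, 4, and 5 (prior 1/5 each): the attendant picks locker 2 with probability 1/4 regardless, and it is not the prize; weight (1/5)·(1/4) = 1/20 each.
If it is in locker 2 (prior 1/5): the attendant opened locker 2, so this case is ruled out; weight (1/5)·0 = 0.
The weights sum to 1/5.
So P(the prize voucher in locker 4 | the attendant opened locker 2) = (1/20) / (1/5) = 1/4.

1/4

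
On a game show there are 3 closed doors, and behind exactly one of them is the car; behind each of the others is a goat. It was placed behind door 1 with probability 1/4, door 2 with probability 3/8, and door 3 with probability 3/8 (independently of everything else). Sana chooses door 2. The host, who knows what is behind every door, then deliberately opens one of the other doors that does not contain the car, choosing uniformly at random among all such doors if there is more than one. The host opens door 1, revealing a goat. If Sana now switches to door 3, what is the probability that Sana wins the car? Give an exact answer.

Apply Bayes' rule, conditioning on where the car actually is.
If it is behind door 1 (prior 1/4): the host opened door 1, so this case is ruled out; weight (1/4)·0 = 0.
If it is behind door 2 (prior 3/8): the host has 2 equally likely choices, so probability 1/2; weight (3/8)·(1/2) = 3/16.
If it is behind door 3 (prior 3/8): the host has no choice, probability 1; weight (3/8)·1 = 3/8.
The weights sum to 9/16.
So P(the car behind door 3 | the host opened door 1) = (3/8) / (9/16) = 2/3.

2/3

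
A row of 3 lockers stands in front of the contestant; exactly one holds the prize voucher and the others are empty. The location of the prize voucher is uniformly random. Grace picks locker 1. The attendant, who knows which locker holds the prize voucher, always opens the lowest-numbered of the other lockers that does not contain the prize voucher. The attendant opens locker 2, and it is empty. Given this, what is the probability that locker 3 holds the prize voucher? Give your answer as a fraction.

Consider each possible location of the prize voucher in turn.
If it is in either of lockers 1 and 3 (prior 1/3 each): locker 2 is the lowest-numbered option available, probability 1; weight (1/3)·1 = 1/3 each.
If it is in locker 2 (prior 1/3): the attendant opened locker 2, so this case is ruled out; weight (1/3)·0 = 0.
The weights sum to 2/3.
So P(the prize voucher in locker 3 | the attendant opened locker 2) = (1/3) / (2/3) = 1/2.

1/2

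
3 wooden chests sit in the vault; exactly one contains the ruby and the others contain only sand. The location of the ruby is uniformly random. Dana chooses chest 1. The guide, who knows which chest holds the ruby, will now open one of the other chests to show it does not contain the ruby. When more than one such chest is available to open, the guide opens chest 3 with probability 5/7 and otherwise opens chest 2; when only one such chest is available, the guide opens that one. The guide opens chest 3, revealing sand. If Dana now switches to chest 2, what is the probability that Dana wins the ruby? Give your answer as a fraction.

7/12

Condition on the true location of the ruby.
If it is in chest 1 (prior 1/3): chest 3 is available, opened with probability 5/7; weight (1/3)·(5/7) = 5/21.
If it is in chest 2 (prior 1/3): only chest 3 is available, probability 1; weight (1/3)·1 = 1/3.
If it is in chest 3 (prior 1/3): the guide opened chest 3, so this case is ruled out; weight (1/3)·0 = 0.
The weights sum to 4/7.
So P(the ruby in chest 2 | the guide opened chest 3) = (1/3) / (4/7) = 7/12.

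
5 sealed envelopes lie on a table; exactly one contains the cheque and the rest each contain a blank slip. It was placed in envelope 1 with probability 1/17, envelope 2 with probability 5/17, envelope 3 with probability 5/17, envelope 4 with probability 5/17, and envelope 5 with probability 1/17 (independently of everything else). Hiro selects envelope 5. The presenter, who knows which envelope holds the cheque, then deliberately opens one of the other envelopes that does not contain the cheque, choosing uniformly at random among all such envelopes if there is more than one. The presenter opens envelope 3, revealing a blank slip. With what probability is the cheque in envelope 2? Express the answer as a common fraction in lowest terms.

20/47

Condition on the true location of the cheque.
If it is in envelope 1 (prior 1/17): the presenter has 3 equally likely choices, so probability 1/3; weight (1/17)·(1/3) = 1/51.
If it is in either of envelopes 2 and 4 (prior 5/17 each): the presenter has 3 equally likely choices, so probability 1/3; weight (5/17)·(1/3) = 5/51 each.
If it is in envelope 3 (prior 5/17): the presenter opened envelope 3, so this case is ruled out; weight (5/17)·0 = 0.
If it is in envelope 5 (prior 1/17): the presenter has 4 equally likely choices, so probability 1/4; weight (1/17)·(1/4) = 1/68.
The weights sum to 47/204.
So P(the cheque in envelope 2 | the presenter opened envelope 3) = (5/51) / (47/204) = 20/47.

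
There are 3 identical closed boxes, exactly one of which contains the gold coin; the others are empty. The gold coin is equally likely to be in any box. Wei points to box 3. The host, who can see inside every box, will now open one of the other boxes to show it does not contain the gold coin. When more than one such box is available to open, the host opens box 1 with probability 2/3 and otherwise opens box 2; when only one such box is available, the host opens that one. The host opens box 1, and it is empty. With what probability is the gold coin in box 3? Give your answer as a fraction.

2/5

Apply Bayes' rule, conditioning on where the gold coin actually is.
If it is in box 1 (prior 1/3): the host opened box 1, so this case is ruled out; weight (1/3)·0 = 0.
If it is in box 2 (prior 1/3): only box 1 is available, probability 1; weight (1/3)·1 = 1/3.
If it is in box 3 (prior 1/3): box 1 is available, opened with probability 2/3; weight (1/3)·(2/3) = 2/9.
The weights sum to 5/9.
So P(the gold coin in box 3 | the host opened box 1) = (2/9) / (5/9) = 2/5.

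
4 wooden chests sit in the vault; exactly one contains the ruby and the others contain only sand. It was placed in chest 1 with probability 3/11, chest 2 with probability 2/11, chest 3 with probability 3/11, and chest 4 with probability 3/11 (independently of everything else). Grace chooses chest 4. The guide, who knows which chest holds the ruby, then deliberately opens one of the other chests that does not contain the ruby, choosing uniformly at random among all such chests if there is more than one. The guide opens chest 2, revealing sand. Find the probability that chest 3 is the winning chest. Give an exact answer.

3/8

Apply Bayes' rule, conditioning on where the ruby actually is.
If it is in either of chests 1 and 3 (prior 3/11 each): the guide has 2 equally likely choices, so probability 1/2; weight (3/11)·(1/2) = 3/22 each.
If it is in chest 2 (prior 2/11): the guide opened chest 2, so this case is ruled out; weight (2/11)·0 = 0.
If it is in chest 4 (prior 3/11): the guide has 3 equally likely choices, so probability 1/3; weight (3/11)·(1/3) = 1/11.
The weights sum to 4/11.
So P(the ruby in chest 3 | the guide opened chest 2) = (3/22) / (4/11) = 3/8.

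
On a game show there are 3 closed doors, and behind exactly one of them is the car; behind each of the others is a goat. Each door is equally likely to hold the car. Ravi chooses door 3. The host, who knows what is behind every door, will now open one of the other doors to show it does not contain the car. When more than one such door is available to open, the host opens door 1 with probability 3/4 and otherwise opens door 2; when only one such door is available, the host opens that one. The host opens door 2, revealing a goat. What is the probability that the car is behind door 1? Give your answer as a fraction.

Consider each possible location of the car in turn.
If it is behind door 1 (prior 1/3): only door 2 is available, probability 1; weight (1/3)·1 = 1/3.
If it is behind door 2 (prior 1/3): the host opened door 2, so this case is ruled out; weight (1/3)·0 = 0.
If it is behind door 3 (prior 1/3): door 1 is available but not opened, probability 1/4; weight (1/3)·(1/4) = 1/12.
The weights sum to 5/12.
So P(the car behind door 1 | the host opened door 2) = (1/3) / (5/12) = 4/5.

4/5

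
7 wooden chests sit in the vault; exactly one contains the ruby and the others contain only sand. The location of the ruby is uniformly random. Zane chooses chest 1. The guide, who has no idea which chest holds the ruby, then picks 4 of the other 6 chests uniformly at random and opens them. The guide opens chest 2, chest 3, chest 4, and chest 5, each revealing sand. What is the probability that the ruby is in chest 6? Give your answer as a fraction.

Consider each possible location of the ruby in turn.
If it is in any of chests 1, 6, and 7 (prior 1/7 each): the guide picks exactly this set with probability 1/15 regardless, and none is the prize; weight (1/7)·(1/15) = 1/105 each.
If it is in any of chests 2, 3, 4, and 5 (prior 1/7 each): that chest was opened and seen not to hold the prize — ruled out; weight (1/7)·0 = 0 each.
The weights sum to 1/35.
So P(the ruby in chest 6 | the guide opened chest 2, chest 3, chest 4, and chest 5) = (1/105) / (1/35) = 1/3.

1/3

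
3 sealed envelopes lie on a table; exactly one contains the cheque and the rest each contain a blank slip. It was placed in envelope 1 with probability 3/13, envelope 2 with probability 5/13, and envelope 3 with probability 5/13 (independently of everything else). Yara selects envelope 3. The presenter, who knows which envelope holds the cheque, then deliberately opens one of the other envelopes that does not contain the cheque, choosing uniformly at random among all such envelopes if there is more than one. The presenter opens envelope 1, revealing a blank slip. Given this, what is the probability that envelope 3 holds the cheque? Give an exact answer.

Consider each possible location of the cheque in turn.
If it is in envelope 1 (prior 3/13): the presenter opened envelope 1, so this case is ruled out; weight (3/13)·0 = 0.
If it is in envelope 2 (prior 5/13): the presenter has no choice, probability 1; weight (5/13)·1 = 5/13.
If it is in envelope 3 (prior 5/13): the presenter has 2 equally likely choices, so probability 1/2; weight (5/13)·(1/2) = 5/26.
The weights sum to 15/26.
So P(the cheque in envelope 3 | the presenter opened envelope 1) = (5/26) / (15/26) = 1/3.

1/3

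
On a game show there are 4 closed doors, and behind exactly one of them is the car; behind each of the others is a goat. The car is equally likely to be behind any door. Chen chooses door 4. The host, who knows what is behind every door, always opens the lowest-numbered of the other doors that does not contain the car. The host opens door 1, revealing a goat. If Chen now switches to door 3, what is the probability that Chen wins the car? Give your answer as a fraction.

1/3

Apply Bayes' rule, conditioning on where the car actually is.
If it is behind door 1 (prior 1/4): the host opened door 1, so this case is ruled out; weight (1/4)·0 = 0.
If it is behind any of doors 2, 3, and 4 (prior 1/4 each): door 1 is the lowest-numbered option available, probability 1; weight (1/4)·1 = 1/4 each.
The weights sum to 3/4.
So P(the car behind door 3 | the host opened door 1) = (1/4) / (3/4) = 1/3.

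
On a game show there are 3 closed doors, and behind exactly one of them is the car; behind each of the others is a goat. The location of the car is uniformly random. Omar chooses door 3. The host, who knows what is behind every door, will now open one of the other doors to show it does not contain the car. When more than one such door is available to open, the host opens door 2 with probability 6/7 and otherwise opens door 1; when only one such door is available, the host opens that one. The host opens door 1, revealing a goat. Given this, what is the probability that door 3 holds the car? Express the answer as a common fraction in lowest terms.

1/8

Condition on the true location of the car.
If it is behind door 1 (prior 1/3): the host opened door 1, so this case is ruled out; weight (1/3)·0 = 0.
If it is behind door 2 (prior 1/3): only door 1 is available, probability 1; weight (1/3)·1 = 1/3.
If it is behind door 3 (prior 1/3): door 2 is available but not opened, probability 1/7; weight (1/3)·(1/7) = 1/21.
The weights sum to 8/21.
So P(the car behind door 3 | the host opened door 1) = (1/21) / (8/21) = 1/8.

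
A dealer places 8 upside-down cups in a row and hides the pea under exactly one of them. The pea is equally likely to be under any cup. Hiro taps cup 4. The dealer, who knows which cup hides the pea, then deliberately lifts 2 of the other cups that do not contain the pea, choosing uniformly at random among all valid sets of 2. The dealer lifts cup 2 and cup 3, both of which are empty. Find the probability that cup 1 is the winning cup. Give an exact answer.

Condition on the true location of the pea.
If it is under any of cups 1, 5, 6, 7, and 8 (prior 1/8 each): the dealer has 15 equally likely choices, so probability 1/15; weight (1/8)·(1/15) = 1/120 each.
If it is under either of cups 2 and 3 (prior 1/8 each): that cup was opened and seen not to hold the prize — ruled out; weight (1/8)·0 = 0 each.
If it is under cup 4 (prior 1/8): the dealer has 21 equally likely choices, so probability 1/21; weight (1/8)·(1/21) = 1/168.
The weights sum to 1/21.
So P(the pea under cup 1 | the dealer opened cup 2 and cup 3) = (1/120) / (1/21) = 7/40.

7/40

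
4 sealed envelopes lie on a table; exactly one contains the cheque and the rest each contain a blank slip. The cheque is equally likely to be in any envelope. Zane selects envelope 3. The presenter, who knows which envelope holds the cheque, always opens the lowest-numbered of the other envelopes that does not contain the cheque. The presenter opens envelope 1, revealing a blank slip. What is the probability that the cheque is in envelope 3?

1/3

Condition on the true location of the cheque.
If it is in envelope 1 (prior 1/4): the presenter opened envelope 1, so this case is ruled out; weight (1/4)·0 = 0.
If it is in any of envelopes 2, 3, and 4 (prior 1/4 each): envelope 1 is the lowest-numbered option available, probability 1; weight (1/4)·1 = 1/4 each.
The weights sum to 3/4.
So P(the cheque in envelope 3 | the presenter opened envelope 1) = (1/4) / (3/4) = 1/3.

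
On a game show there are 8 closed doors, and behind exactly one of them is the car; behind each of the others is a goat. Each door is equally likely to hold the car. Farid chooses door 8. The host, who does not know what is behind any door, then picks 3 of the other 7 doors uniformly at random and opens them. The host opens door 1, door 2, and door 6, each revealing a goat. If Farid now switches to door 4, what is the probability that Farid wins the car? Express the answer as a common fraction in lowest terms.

1/5

Consider each possible location of the car in turn.
If it is behind any of doors 1, 2, and 6 (prior 1/8 each): that door was opened and seen not to hold the prize — ruled out; weight (1/8)·0 = 0 each.
If it is behind any of doors 3, 4, 5, 7, and 8 (prior 1/8 each): the host picks exactly this set with probability 1/35 regardless, and none is the prize; weight (1/8)·(1/35) = 1/280 each.
The weights sum to 1/56.
So P(the car behind door 4 | the host opened door 1, door 2, and door 6) = (1/280) / (1/56) = 1/5.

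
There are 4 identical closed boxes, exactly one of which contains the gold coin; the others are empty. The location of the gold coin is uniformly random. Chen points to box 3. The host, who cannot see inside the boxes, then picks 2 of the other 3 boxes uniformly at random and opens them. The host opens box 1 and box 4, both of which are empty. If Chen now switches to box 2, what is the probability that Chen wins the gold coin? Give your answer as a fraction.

Consider each possible location of the gold coin in turn.
If it is in either of boxes 1 and 4 (prior 1/4 each): that box was opened and seen not to hold the prize — ruled out; weight (1/4)·0 = 0 each.
If it is in either of boxes 2 and 3 (prior 1/4 each): the host picks exactly this set with probability 1/3 regardless, and none is the prize; weight (1/4)·(1/3) = 1/12 each.
The weights sum to 1/6.
So P(the gold coin in box 2 | the host opened box 1 and box 4) = (1/12) / (1/6) = 1/2.

1/2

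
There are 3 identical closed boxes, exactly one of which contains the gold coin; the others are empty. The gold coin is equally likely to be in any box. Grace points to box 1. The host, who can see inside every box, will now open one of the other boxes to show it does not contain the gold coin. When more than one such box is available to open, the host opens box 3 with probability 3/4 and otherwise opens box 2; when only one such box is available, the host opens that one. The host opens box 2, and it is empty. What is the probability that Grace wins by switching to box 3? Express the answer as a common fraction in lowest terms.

Condition on the true location of the gold coin.
If it is in box 1 (prior 1/3): box 3 is available but not opened, probability 1/4; weight (1/3)·(1/4) = 1/12.
If it is in box 2 (prior 1/3): the host opened box 2, so this case is ruled out; weight (1/3)·0 = 0.
If it is in box 3 (prior 1/3): only box 2 is available, probability 1; weight (1/3)·1 = 1/3.
The weights sum to 5/12.
So P(the gold coin in box 3 | the host opened box 2) = (1/3) / (5/12) = 4/5.

4/5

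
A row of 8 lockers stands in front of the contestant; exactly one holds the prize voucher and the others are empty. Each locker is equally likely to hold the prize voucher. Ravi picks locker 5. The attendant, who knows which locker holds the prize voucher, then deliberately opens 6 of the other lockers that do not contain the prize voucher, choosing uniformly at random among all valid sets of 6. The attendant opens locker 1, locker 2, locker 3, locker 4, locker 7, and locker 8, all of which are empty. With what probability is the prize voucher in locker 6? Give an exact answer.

7/8

Condition on the true location of the prize voucher.
If it is in any of lockers 1, 2, 3, 4, 7, and 8 (prior 1/8 each): that locker was opened and seen not to hold the prize — ruled out; weight (1/8)·0 = 0 each.
If it is in locker 5 (prior 1/8): the attendant has 7 equally likely choices, so probability 1/7; weight (1/8)·(1/7) = 1/56.
If it is in locker 6 (prior 1/8): the attendant has no choice, probability 1; weight (1/8)·1 = 1/8.
The weights sum to 1/7.
So P(the prize voucher in locker 6 | the attendant opened locker 1, locker 2, locker 3, locker 4, locker 7, and locker 8) = (1/8) / (1/7) = 7/8.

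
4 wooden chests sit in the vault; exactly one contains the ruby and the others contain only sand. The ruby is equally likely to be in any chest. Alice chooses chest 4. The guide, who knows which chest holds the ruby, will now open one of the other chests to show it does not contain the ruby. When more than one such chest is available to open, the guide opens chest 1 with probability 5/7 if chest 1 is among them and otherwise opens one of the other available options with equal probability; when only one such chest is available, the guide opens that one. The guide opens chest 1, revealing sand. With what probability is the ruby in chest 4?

Consider each possible location of the ruby in turn.
If it is in chest 1 (prior 1/4): the guide opened chest 1, so this case is ruled out; weight (1/4)·0 = 0.
If it is in any of chests 2, 3, and 4 (prior 1/4 each): chest 1 is available, opened with probability 5/7; weight (1/4)·(5/7) = 5/28 each.
The weights sum to 15/28.
So P(the ruby in chest 4 | the guide opened chest 1) = (5/28) / (15/28) = 1/3.

1/3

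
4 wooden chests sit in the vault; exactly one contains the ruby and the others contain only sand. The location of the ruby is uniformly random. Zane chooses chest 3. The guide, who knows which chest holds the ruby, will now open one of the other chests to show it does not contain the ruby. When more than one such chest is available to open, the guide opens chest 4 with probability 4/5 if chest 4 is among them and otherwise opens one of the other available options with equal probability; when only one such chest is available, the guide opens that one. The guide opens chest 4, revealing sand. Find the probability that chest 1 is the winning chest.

1/3

Condition on the true location of the ruby.
If it is in any of chests 1, 2, and 3 (prior 1/4 each): chest 4 is available, opened with probability 4/5; weight (1/4)·(4/5) = 1/5 each.
If it is in chest 4 (prior 1/4): the guide opened chest 4, so this case is ruled out; weight (1/4)·0 = 0.
The weights sum to 3/5.
So P(the ruby in chest 1 | the guide opened chest 4) = (1/5) / (3/5) = 1/3.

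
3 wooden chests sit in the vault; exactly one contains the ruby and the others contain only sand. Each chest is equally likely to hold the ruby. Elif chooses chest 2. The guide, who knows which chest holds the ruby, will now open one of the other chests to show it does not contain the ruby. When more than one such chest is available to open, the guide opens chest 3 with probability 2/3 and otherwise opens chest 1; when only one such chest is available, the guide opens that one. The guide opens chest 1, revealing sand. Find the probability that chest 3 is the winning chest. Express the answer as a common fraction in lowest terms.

Consider each possible location of the ruby in turn.
If it is in chest 1 (prior 1/3): the guide opened chest 1, so this case is ruled out; weight (1/3)·0 = 0.
If it is in chest 2 (prior 1/3): chest 3 is available but not opened, probability 1/3; weight (1/3)·(1/3) = 1/9.
If it is in chest 3 (prior 1/3): only chest 1 is available, probability 1; weight (1/3)·1 = 1/3.
The weights sum to 4/9.
So P(the ruby in chest 3 | the guide opened chest 1) = (1/3) / (4/9) = 3/4.

3/4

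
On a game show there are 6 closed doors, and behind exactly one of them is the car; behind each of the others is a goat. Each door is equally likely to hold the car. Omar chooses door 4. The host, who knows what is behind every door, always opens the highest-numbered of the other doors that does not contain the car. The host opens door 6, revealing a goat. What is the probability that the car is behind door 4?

1/5

Condition on the true location of the car.
If it is behind any of doors 1, 2, 3, 4, and 5 (prior 1/6 each): door 6 is the highest-numbered option available, probability 1; weight (1/6)·1 = 1/6 each.
If it is behind door 6 (prior 1/6): the host opened door 6, so this case is ruled out; weight (1/6)·0 = 0.
The weights sum to 5/6.
So P(the car behind door 4 | the host opened door 6) = (1/6) / (5/6) = 1/5.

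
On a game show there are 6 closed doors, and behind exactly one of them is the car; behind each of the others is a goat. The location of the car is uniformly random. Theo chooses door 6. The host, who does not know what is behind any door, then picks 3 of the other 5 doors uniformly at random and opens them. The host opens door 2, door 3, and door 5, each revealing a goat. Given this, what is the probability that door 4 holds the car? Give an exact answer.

Apply Bayes' rule, conditioning on where the car actually is.
If it is behind any of doors 1, 4, and 6 (prior 1/6 each): the host picks exactly this set with probability 1/10 regardless, and none is the prize; weight (1/6)·(1/10) = 1/60 each.
If it is behind any of doors 2, 3, and 5 (prior 1/6 each): that door was opened and seen not to hold the prize — ruled out; weight (1/6)·0 = 0 each.
The weights sum to 1/20.
So P(the car behind door 4 | the host opened door 2, door 3, and door 5) = (1/60) / (1/20) = 1/3.

1/3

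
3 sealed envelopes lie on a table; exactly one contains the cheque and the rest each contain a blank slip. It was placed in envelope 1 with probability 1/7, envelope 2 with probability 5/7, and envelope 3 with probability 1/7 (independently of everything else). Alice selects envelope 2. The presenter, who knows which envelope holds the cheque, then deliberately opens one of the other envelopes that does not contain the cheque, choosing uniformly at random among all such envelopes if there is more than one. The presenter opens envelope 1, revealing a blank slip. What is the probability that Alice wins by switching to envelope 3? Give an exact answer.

Consider each possible location of the cheque in turn.
If it is in envelope 1 (prior 1/7): the presenter opened envelope 1, so this case is ruled out; weight (1/7)·0 = 0.
If it is in envelope 2 (prior 5/7): the presenter has 2 equally likely choices, so probability 1/2; weight (5/7)·(1/2) = 5/14.
If it is in envelope 3 (prior 1/7): the presenter has no choice, probability 1; weight (1/7)·1 = 1/7.
The weights sum to 1/2.
So P(the cheque in envelope 3 | the presenter opened envelope 1) = (1/7) / (1/2) = 2/7.

2/7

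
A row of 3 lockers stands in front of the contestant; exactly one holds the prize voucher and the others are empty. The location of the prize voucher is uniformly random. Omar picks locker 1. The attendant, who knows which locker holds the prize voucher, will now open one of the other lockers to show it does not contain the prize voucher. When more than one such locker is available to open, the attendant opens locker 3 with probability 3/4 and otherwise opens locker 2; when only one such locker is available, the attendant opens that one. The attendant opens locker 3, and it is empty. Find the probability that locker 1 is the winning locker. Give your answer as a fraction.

3/7

Apply Bayes' rule, conditioning on where the prize voucher actually is.
If it is in locker 1 (prior 1/3): locker 3 is available, opened with probability 3/4; weight (1/3)·(3/4) = 1/4.
If it is in locker 2 (prior 1/3): only locker 3 is available, probability 1; weight (1/3)·1 = 1/3.
If it is in locker 3 (prior 1/3): the attendant opened locker 3, so this case is ruled out; weight (1/3)·0 = 0.
The weights sum to 7/12.
So P(the prize voucher in locker 1 | the attendant opened locker 3) = (1/4) / (7/12) = 3/7.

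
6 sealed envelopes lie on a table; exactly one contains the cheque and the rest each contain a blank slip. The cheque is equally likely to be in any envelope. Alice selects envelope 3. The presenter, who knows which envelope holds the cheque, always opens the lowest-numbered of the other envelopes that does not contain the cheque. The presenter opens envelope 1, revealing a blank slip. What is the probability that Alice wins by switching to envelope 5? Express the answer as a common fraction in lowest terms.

1/5

Consider each possible location of the cheque in turn.
If it is in envelope 1 (prior 1/6): the presenter opened envelope 1, so this case is ruled out; weight (1/6)·0 = 0.
If it is in any of envelopes 2, 3, 4, 5, and 6 (prior 1/6 each): envelope 1 is the lowest-numbered option available, probability 1; weight (1/6)·1 = 1/6 each.
The weights sum to 5/6.
So P(the cheque in envelope 5 | the presenter opened envelope 1) = (1/6) / (5/6) = 1/5.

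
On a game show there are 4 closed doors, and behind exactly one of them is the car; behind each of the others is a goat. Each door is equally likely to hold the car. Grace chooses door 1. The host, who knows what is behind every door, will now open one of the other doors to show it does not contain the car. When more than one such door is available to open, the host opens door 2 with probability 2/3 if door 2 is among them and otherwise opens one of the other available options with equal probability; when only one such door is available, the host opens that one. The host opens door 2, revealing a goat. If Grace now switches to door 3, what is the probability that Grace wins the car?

1/3

Condition on the true location of the car.
If it is behind any of doors 1, 3, and 4 (prior 1/4 each): door 2 is available, opened with probability 2/3; weight (1/4)·(2/3) = 1/6 each.
If it is behind door 2 (prior 1/4): the host opened door 2, so this case is ruled out; weight (1/4)·0 = 0.
The weights sum to 1/2.
So P(the car behind door 3 | the host opened door 2) = (1/6) / (1/2) = 1/3.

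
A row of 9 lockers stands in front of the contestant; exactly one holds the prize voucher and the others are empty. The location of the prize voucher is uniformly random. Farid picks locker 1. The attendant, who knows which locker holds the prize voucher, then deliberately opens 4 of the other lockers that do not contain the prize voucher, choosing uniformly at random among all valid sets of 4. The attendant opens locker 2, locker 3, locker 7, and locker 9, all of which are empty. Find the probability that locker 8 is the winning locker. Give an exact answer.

Condition on the true location of the prize voucher.
If it is in locker 1 (prior 1/9): the attendant has 70 equally likely choices, so probability 1/70; weight (1/9)·(1/70) = 1/630.
If it is in any of lockers 2, 3, 7, and 9 (prior 1/9 each): that locker was opened and seen not to hold the prize — ruled out; weight (1/9)·0 = 0 each.
If it is in any of lockers 4, 5, 6, and 8 (prior 1/9 each): the attendant has 35 equally likely choices, so probability 1/35; weight (1/9)·(1/35) = 1/315 each.
The weights sum to 1/70.
So P(the prize voucher in locker 8 | the attendant opened locker 2, locker 3, locker 7, and locker 9) = (1/315) / (1/70) = 2/9.

2/9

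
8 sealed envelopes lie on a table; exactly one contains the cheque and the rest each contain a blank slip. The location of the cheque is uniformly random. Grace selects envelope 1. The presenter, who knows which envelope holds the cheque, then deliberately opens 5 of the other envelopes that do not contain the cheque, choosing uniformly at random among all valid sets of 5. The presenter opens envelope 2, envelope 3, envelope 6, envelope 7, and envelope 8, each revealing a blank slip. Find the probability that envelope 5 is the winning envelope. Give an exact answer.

Consider each possible location of the cheque in turn.
If it is in envelope 1 (prior 1/8): the presenter has 21 equally likely choices, so probability 1/21; weight (1/8)·(1/21) = 1/168.
If it is in any of envelopes 2, 3, 6, 7, and 8 (prior 1/8 each): that envelope was opened and seen not to hold the prize — ruled out; weight (1/8)·0 = 0 each.
If it is in either of envelopes 4 and 5 (prior 1/8 each): the presenter has 6 equally likely choices, so probability 1/6; weight (1/8)·(1/6) = 1/48 each.
The weights sum to 1/21.
So P(the cheque in envelope 5 | the presenter opened envelope 2, envelope 3, envelope 6, envelope 7, and envelope 8) = (1/48) / (1/21) = 7/16.

7/16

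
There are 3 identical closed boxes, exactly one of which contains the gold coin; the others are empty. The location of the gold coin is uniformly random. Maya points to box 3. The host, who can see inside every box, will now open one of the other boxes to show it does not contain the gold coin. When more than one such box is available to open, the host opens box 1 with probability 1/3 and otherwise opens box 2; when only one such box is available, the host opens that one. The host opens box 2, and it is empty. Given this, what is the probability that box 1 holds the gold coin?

3/5

Apply Bayes' rule, conditioning on where the gold coin actually is.
If it is in box 1 (prior 1/3): only box 2 is available, probability 1; weight (1/3)·1 = 1/3.
If it is in box 2 (prior 1/3): the host opened box 2, so this case is ruled out; weight (1/3)·0 = 0.
If it is in box 3 (prior 1/3): box 1 is available but not opened, probability 2/3; weight (1/3)·(2/3) = 2/9.
The weights sum to 5/9.
So P(the gold coin in box 1 | the host opened box 2) = (1/3) / (5/9) = 3/5.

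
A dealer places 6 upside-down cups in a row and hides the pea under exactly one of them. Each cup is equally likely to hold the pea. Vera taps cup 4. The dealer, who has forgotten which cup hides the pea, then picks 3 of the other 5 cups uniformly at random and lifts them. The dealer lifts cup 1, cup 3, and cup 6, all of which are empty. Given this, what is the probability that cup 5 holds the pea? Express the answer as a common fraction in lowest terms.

Because the dealer chose which cups to lift without knowing where the pea is, the choice is independent of the prize location. Learning that none of the 3 opened cups holds the pea simply rules out those 3 locations and leaves the remaining 3 cups still equally likely by symmetry.
So P(the pea under cup 5) = 1/3.

1/3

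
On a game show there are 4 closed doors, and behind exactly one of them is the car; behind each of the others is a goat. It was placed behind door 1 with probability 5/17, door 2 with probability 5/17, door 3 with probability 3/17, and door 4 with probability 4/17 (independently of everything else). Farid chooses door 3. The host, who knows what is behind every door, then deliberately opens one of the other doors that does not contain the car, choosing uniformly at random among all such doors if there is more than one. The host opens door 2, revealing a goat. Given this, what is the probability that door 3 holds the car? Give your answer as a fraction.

Condition on the true location of the car.
If it is behind door 1 (prior 5/17): the host has 2 equally likely choices, so probability 1/2; weight (5/17)·(1/2) = 5/34.
If it is behind door 2 (prior 5/17): the host opened door 2, so this case is ruled out; weight (5/17)·0 = 0.
If it is behind door 3 (prior 3/17): the host has 3 equally likely choices, so probability 1/3; weight (3/17)·(1/3) = 1/17.
If it is behind door 4 (prior 4/17): the host has 2 equally likely choices, so probability 1/2; weight (4/17)·(1/2) = 2/17.
The weights sum to 11/34.
So P(the car behind door 3 | the host opened door 2) = (1/17) / (11/34) = 2/11.

2/11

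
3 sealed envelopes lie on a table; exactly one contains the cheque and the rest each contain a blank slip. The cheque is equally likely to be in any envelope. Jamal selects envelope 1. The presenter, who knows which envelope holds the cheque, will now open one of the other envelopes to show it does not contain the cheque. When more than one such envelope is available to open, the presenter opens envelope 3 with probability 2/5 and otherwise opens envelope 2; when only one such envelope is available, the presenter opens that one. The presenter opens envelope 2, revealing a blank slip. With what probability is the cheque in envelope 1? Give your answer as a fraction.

3/8

Apply Bayes' rule, conditioning on where the cheque actually is.
If it is in envelope 1 (prior 1/3): envelope 3 is available but not opened, probability 3/5; weight (1/3)·(3/5) = 1/5.
If it is in envelope 2 (prior 1/3): the presenter opened envelope 2, so this case is ruled out; weight (1/3)·0 = 0.
If it is in envelope 3 (prior 1/3): only envelope 2 is available, probability 1; weight (1/3)·1 = 1/3.
The weights sum to 8/15.
So P(the cheque in envelope 1 | the presenter opened envelope 2) = (1/5) / (8/15) = 3/8.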